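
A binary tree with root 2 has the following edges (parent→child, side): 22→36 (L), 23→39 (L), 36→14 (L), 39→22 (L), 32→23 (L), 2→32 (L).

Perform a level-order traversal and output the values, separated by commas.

Level-order visits nodes level by level from the root, left to right within each level.
Level 0: 2
Level 1: 32
Level 2: 23
Level 3: 39
Level 4: 22
Level 5: 36
Level 6: 14

2, 32, 23, 39, 22, 36, 14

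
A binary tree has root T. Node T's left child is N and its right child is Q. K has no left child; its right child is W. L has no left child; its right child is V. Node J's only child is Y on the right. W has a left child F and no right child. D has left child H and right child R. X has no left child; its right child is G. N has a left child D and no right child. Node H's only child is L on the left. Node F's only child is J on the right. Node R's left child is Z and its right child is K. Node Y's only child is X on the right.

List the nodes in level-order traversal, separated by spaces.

Level-order visits nodes level by level from the root, left to right within each level.
Level 0: T
Level 1: N, Q
Level 2: D
Level 3: H, R
Level 4: L, Z, K
Level 5: V, W
Level 6: F
Level 7: J
Level 8: Y
Level 9: X
Level 10: G

T N Q D H R L Z K V W F J Y X G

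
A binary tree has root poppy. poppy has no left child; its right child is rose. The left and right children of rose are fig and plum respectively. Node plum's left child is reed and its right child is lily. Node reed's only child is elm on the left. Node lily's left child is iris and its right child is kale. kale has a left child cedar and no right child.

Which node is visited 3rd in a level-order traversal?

Level-order visits nodes level by level from the root, left to right within each level.
Level 0: poppy
Level 1: rose
Level 2: fig, plum
Level 3: reed, lily
Level 4: elm, iris, kale
Level 5: cedar
Full level-order sequence: poppy, rose, fig, plum, reed, lily, elm, iris, kale, cedar.

fig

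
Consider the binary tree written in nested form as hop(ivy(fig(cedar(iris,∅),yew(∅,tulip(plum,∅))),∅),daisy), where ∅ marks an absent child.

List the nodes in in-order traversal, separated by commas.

iris, cedar, fig, yew, plum, tulip, ivy, hop, daisy

In-order visits the left subtree, then the node, then the right subtree.
At hop: go left to ivy.
  At ivy: go left to fig.
    At fig: go left to cedar.
      At cedar: go left to iris.
        iris is a leaf — visit iris.
      Visit cedar.
      At cedar: no right child.
    Visit fig.
    At fig: go right to yew.
      At yew: no left child.
      Visit yew.
      At yew: go right to tulip.
        At tulip: go left to plum.
          plum is a leaf — visit plum.
        Visit tulip.
        At tulip: no right child.
  Visit ivy.
  At ivy: no right child.
Visit hop.
At hop: go right to daisy.
  daisy is a leaf — visit daisy.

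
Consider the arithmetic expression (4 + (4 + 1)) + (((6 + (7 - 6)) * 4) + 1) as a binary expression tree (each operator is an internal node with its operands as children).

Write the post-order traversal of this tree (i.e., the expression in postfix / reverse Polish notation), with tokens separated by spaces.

Post-order on an expression tree gives postfix notation: for each operator, emit left operand, right operand, then the operator.

4 4 1 + + 6 7 6 - + 4 * 1 + +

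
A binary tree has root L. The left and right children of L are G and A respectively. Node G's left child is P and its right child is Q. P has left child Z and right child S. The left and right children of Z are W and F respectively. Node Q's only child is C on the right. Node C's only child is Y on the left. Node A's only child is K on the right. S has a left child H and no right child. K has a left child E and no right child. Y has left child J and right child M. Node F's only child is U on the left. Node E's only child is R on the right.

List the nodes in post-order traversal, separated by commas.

Post-order visits the left subtree, then the right subtree, then the node.
At L: go left to G.
  At G: go left to P.
    At P: go left to Z.
      At Z: go left to W.
        W is a leaf — visit W.
      At Z: go right to F.
        At F: go left to U.
          U is a leaf — visit U.
        At F: no right child.
        Visit F.
      Visit Z.
    At P: go right to S.
      At S: go left to H.
        H is a leaf — visit H.
      At S: no right child.
      Visit S.
    Visit P.
  At G: go right to Q.
    At Q: no left child.
    At Q: go right to C.
      At C: go left to Y.
        At Y: go left to J.
          J is a leaf — visit J.
        At Y: go right to M.
          M is a leaf — visit M.
        Visit Y.
      At C: no right child.
      Visit C.
    Visit Q.
  Visit G.
At L: go right to A.
  At A: no left child.
  At A: go right to K.
    At K: go left to E.
      At E: no left child.
      At E: go right to R.
        R is a leaf — visit R.
      Visit E.
    At K: no right child.
    Visit K.
  Visit A.
Visit L.

W, U, F, Z, H, S, P, J, M, Y, C, Q, G, R, E, K, A, L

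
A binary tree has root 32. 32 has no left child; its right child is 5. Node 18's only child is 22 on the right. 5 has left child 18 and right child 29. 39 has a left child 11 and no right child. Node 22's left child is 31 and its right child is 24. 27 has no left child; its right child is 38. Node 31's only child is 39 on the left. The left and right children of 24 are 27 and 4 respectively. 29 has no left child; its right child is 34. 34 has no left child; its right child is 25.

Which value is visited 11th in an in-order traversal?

5

In-order visits the left subtree, then the node, then the right subtree.
At 32: no left child.
Visit 32.
At 32: go right to 5.
  At 5: go left to 18.
    At 18: no left child.
    Visit 18.
    At 18: go right to 22.
      At 22: go left to 31.
        At 31: go left to 39.
          At 39: go left to 11.
            11 is a leaf — visit 11.
          Visit 39.
          At 39: no right child.
        Visit 31.
        At 31: no right child.
      Visit 22.
      At 22: go right to 24.
        At 24: go left to 27.
          At 27: no left child.
          Visit 27.
          At 27: go right to 38.
            38 is a leaf — visit 38.
        Visit 24.
        At 24: go right to 4.
          4 is a leaf — visit 4.
  Visit 5.
  At 5: go right to 29.
    At 29: no left child.
    Visit 29.
    At 29: go right to 34.
      At 34: no left child.
      Visit 34.
      At 34: go right to 25.
        25 is a leaf — visit 25.
Full in-order sequence: 32, 18, 11, 39, 31, 22, 27, 38, 24, 4, 5, 29, 34, 25.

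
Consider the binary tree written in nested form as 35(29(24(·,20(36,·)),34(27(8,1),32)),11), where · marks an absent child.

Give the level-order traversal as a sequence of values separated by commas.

35, 29, 11, 24, 34, 20, 27, 32, 36, 8, 1

Level-order visits nodes level by level from the root, left to right within each level.
Level 0: 35
Level 1: 29, 11
Level 2: 24, 34
Level 3: 20, 27, 32
Level 4: 36, 8, 1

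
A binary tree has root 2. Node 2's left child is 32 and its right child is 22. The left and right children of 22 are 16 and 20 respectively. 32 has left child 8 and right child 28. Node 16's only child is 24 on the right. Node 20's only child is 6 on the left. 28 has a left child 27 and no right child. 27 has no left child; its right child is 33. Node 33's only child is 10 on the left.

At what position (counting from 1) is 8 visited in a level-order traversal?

4

Level-order visits nodes level by level from the root, left to right within each level.
Level 0: 2
Level 1: 32, 22
Level 2: 8, 28, 16, 20
Level 3: 27, 24, 6
Level 4: 33
Level 5: 10
Full level-order sequence: 2, 32, 22, 8, 28, 16, 20, 27, 24, 6, 33, 10.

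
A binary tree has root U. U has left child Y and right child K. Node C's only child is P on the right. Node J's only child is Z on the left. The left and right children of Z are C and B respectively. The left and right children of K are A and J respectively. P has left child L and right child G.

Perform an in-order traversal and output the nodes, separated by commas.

Y, U, A, K, C, L, P, G, Z, B, J

In-order visits the left subtree, then the node, then the right subtree.
At U: go left to Y.
  Y is a leaf — visit Y.
Visit U.
At U: go right to K.
  At K: go left to A.
    A is a leaf — visit A.
  Visit K.
  At K: go right to J.
    At J: go left to Z.
      At Z: go left to C.
        At C: no left child.
        Visit C.
        At C: go right to P.
          At P: go left to L.
            L is a leaf — visit L.
          Visit P.
          At P: go right to G.
            G is a leaf — visit G.
      Visit Z.
      At Z: go right to B.
        B is a leaf — visit B.
    Visit J.
    At J: no right child.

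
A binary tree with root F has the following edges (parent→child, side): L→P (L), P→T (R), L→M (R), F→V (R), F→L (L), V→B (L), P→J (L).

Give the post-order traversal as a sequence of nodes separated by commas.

J, T, P, M, L, B, V, F

Post-order visits the left subtree, then the right subtree, then the node.
At F: go left to L.
  At L: go left to P.
    At P: go left to J.
      J is a leaf — visit J.
    At P: go right to T.
      T is a leaf — visit T.
    Visit P.
  At L: go right to M.
    M is a leaf — visit M.
  Visit L.
At F: go right to V.
  At V: go left to B.
    B is a leaf — visit B.
  At V: no right child.
  Visit V.
Visit F.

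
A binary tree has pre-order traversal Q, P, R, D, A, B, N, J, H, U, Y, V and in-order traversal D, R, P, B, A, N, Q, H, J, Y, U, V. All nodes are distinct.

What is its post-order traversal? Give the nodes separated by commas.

D, R, B, N, A, P, H, Y, V, U, J, Q

The first element of pre-order is the root; it splits in-order into left and right subtrees.
Root Q: left subtree has 6 nodes {D, R, P, B, A, N}, right has 5 {H, J, Y, U, V}.
  Root P: left subtree has 2 nodes {D, R}, right has 3 {B, A, N}.
    Root R: left subtree has 1 node {D}, right has 0 { }.
    Root A: left subtree has 1 node {B}, right has 1 {N}.
  Root J: left subtree has 1 node {H}, right has 3 {Y, U, V}.
    Root U: left subtree has 1 node {Y}, right has 1 {V}.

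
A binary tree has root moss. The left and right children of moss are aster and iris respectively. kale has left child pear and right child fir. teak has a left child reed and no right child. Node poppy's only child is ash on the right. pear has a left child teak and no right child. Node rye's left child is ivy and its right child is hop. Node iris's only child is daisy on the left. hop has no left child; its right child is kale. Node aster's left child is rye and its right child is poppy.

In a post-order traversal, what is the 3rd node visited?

teak

Post-order visits the left subtree, then the right subtree, then the node.
At moss: go left to aster.
  At aster: go left to rye.
    At rye: go left to ivy.
      ivy is a leaf — visit ivy.
    At rye: go right to hop.
      At hop: no left child.
      At hop: go right to kale.
        At kale: go left to pear.
          At pear: go left to teak.
            At teak: go left to reed.
              reed is a leaf — visit reed.
            At teak: no right child.
            Visit teak.
          At pear: no right child.
          Visit pear.
        At kale: go right to fir.
          fir is a leaf — visit fir.
        Visit kale.
      Visit hop.
    Visit rye.
  At aster: go right to poppy.
    At poppy: no left child.
    At poppy: go right to ash.
      ash is a leaf — visit ash.
    Visit poppy.
  Visit aster.
At moss: go right to iris.
  At iris: go left to daisy.
    daisy is a leaf — visit daisy.
  At iris: no right child.
  Visit iris.
Visit moss.
Full post-order sequence: ivy, reed, teak, pear, fir, kale, hop, rye, ash, poppy, aster, daisy, iris, moss.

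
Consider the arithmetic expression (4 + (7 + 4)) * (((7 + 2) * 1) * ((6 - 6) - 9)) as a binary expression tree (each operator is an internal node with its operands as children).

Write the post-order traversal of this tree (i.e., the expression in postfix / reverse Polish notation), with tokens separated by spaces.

Post-order on an expression tree gives postfix notation: for each operator, emit left operand, right operand, then the operator.

4 7 4 + + 7 2 + 1 * 6 6 - 9 - * *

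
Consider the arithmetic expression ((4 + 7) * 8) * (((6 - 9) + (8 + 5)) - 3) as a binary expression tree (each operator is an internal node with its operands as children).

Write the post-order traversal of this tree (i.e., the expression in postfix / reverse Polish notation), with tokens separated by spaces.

4 7 + 8 * 6 9 - 8 5 + + 3 - *

Post-order on an expression tree gives postfix notation: for each operator, emit left operand, right operand, then the operator.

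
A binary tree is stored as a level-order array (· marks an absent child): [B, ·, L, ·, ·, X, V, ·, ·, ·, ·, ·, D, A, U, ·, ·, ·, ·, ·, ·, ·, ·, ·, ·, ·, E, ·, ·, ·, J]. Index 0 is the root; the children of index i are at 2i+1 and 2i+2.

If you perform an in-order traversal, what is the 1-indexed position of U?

In-order visits the left subtree, then the node, then the right subtree.
At B: no left child.
Visit B.
At B: go right to L.
  At L: go left to X.
    At X: no left child.
    Visit X.
    At X: go right to D.
      At D: no left child.
      Visit D.
      At D: go right to E.
        E is a leaf — visit E.
  Visit L.
  At L: go right to V.
    At V: go left to A.
      A is a leaf — visit A.
    Visit V.
    At V: go right to U.
      At U: no left child.
      Visit U.
      At U: go right to J.
        J is a leaf — visit J.
Full in-order sequence: B, X, D, E, L, A, V, U, J.

8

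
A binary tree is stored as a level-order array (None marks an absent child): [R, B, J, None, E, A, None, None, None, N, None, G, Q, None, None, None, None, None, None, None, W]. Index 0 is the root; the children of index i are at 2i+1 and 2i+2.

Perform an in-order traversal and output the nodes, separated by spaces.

In-order visits the left subtree, then the node, then the right subtree.
At R: go left to B.
  At B: no left child.
  Visit B.
  At B: go right to E.
    At E: go left to N.
      At N: no left child.
      Visit N.
      At N: go right to W.
        W is a leaf — visit W.
    Visit E.
    At E: no right child.
Visit R.
At R: go right to J.
  At J: go left to A.
    At A: go left to G.
      G is a leaf — visit G.
    Visit A.
    At A: go right to Q.
      Q is a leaf — visit Q.
  Visit J.
  At J: no right child.

B N W E R G A Q J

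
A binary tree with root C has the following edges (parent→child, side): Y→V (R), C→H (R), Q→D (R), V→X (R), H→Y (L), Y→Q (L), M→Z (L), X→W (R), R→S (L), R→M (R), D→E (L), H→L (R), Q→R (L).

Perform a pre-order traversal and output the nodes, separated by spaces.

C H Y Q R S M Z D E V X W L

Pre-order visits the node, then its left subtree, then its right subtree.
Visit C.
At C: no left child.
At C: go right to H.
  Visit H.
  At H: go left to Y.
    Visit Y.
    At Y: go left to Q.
      Visit Q.
      At Q: go left to R.
        Visit R.
        At R: go left to S.
          S is a leaf — visit S.
        At R: go right to M.
          Visit M.
          At M: go left to Z.
            Z is a leaf — visit Z.
          At M: no right child.
      At Q: go right to D.
        Visit D.
        At D: go left to E.
          E is a leaf — visit E.
        At D: no right child.
    At Y: go right to V.
      Visit V.
      At V: no left child.
      At V: go right to X.
        Visit X.
        At X: no left child.
        At X: go right to W.
          W is a leaf — visit W.
  At H: go right to L.
    L is a leaf — visit L.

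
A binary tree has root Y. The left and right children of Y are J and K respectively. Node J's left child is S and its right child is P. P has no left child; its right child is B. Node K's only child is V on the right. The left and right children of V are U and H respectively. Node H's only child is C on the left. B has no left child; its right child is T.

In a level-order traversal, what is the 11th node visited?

C

Level-order visits nodes level by level from the root, left to right within each level.
Level 0: Y
Level 1: J, K
Level 2: S, P, V
Level 3: B, U, H
Level 4: T, C
Full level-order sequence: Y, J, K, S, P, V, B, U, H, T, C.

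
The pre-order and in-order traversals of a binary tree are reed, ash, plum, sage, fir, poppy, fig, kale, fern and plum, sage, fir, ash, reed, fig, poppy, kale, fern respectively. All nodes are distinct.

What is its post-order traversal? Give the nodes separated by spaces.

The first element of pre-order is the root; it splits in-order into left and right subtrees.
Root reed: left subtree has 4 nodes {plum, sage, fir, ash}, right has 4 {fig, poppy, kale, fern}.
  Root ash: left subtree has 3 nodes {plum, sage, fir}, right has 0 { }.
    Root plum: left subtree has 0 nodes { }, right has 2 {sage, fir}.
      Root sage: left subtree has 0 nodes { }, right has 1 {fir}.
  Root poppy: left subtree has 1 node {fig}, right has 2 {kale, fern}.
    Root kale: left subtree has 0 nodes { }, right has 1 {fern}.

fir sage plum ash fig fern kale poppy reed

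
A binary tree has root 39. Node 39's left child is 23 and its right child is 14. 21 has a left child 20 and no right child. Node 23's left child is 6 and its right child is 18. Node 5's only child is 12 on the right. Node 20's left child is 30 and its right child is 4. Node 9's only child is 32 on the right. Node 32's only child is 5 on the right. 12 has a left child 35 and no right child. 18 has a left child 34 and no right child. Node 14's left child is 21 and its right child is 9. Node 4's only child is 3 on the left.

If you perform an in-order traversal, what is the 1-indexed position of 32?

In-order visits the left subtree, then the node, then the right subtree.
At 39: go left to 23.
  At 23: go left to 6.
    6 is a leaf — visit 6.
  Visit 23.
  At 23: go right to 18.
    At 18: go left to 34.
      34 is a leaf — visit 34.
    Visit 18.
    At 18: no right child.
Visit 39.
At 39: go right to 14.
  At 14: go left to 21.
    At 21: go left to 20.
      At 20: go left to 30.
        30 is a leaf — visit 30.
      Visit 20.
      At 20: go right to 4.
        At 4: go left to 3.
          3 is a leaf — visit 3.
        Visit 4.
        At 4: no right child.
    Visit 21.
    At 21: no right child.
  Visit 14.
  At 14: go right to 9.
    At 9: no left child.
    Visit 9.
    At 9: go right to 32.
      At 32: no left child.
      Visit 32.
      At 32: go right to 5.
        At 5: no left child.
        Visit 5.
        At 5: go right to 12.
          At 12: go left to 35.
            35 is a leaf — visit 35.
          Visit 12.
          At 12: no right child.
Full in-order sequence: 6, 23, 34, 18, 39, 30, 20, 3, 4, 21, 14, 9, 32, 5, 35, 12.

13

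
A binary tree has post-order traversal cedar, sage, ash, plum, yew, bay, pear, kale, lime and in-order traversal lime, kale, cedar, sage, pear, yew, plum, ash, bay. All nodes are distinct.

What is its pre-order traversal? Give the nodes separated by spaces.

lime kale pear sage cedar bay yew plum ash

The last element of post-order is the root; it splits in-order into left and right subtrees.
Root lime: left subtree has 0 nodes { }, right has 8 {kale, cedar, sage, pear, yew, plum, ash, bay}.
  Root kale: left subtree has 0 nodes { }, right has 7 {cedar, sage, pear, yew, plum, ash, bay}.
    Root pear: left subtree has 2 nodes {cedar, sage}, right has 4 {yew, plum, ash, bay}.
      Root sage: left subtree has 1 node {cedar}, right has 0 { }.
      Root bay: left subtree has 3 nodes {yew, plum, ash}, right has 0 { }.
        Root yew: left subtree has 0 nodes { }, right has 2 {plum, ash}.
          Root plum: left subtree has 0 nodes { }, right has 1 {ash}.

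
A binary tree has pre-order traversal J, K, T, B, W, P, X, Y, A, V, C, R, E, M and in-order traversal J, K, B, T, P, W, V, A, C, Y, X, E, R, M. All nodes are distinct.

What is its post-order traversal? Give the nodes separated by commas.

B, P, V, C, A, Y, E, M, R, X, W, T, K, J

The first element of pre-order is the root; it splits in-order into left and right subtrees.
Root J: left subtree has 0 nodes { }, right has 13 {K, B, T, P, W, V, A, C, Y, X, E, R, M}.
  Root K: left subtree has 0 nodes { }, right has 12 {B, T, P, W, V, A, C, Y, X, E, R, M}.
    Root T: left subtree has 1 node {B}, right has 10 {P, W, V, A, C, Y, X, E, R, M}.
      Root W: left subtree has 1 node {P}, right has 8 {V, A, C, Y, X, E, R, M}.
        Root X: left subtree has 4 nodes {V, A, C, Y}, right has 3 {E, R, M}.
          Root Y: left subtree has 3 nodes {V, A, C}, right has 0 { }.
            Root A: left subtree has 1 node {V}, right has 1 {C}.
          Root R: left subtree has 1 node {E}, right has 1 {M}.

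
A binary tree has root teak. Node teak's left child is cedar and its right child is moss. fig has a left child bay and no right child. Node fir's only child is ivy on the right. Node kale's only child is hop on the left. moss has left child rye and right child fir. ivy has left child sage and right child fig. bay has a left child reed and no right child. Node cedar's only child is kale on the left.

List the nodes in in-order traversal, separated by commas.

hop, kale, cedar, teak, rye, moss, fir, sage, ivy, reed, bay, fig

In-order visits the left subtree, then the node, then the right subtree.
At teak: go left to cedar.
  At cedar: go left to kale.
    At kale: go left to hop.
      hop is a leaf — visit hop.
    Visit kale.
    At kale: no right child.
  Visit cedar.
  At cedar: no right child.
Visit teak.
At teak: go right to moss.
  At moss: go left to rye.
    rye is a leaf — visit rye.
  Visit moss.
  At moss: go right to fir.
    At fir: no left child.
    Visit fir.
    At fir: go right to ivy.
      At ivy: go left to sage.
        sage is a leaf — visit sage.
      Visit ivy.
      At ivy: go right to fig.
        At fig: go left to bay.
          At bay: go left to reed.
            reed is a leaf — visit reed.
          Visit bay.
          At bay: no right child.
        Visit fig.
        At fig: no right child.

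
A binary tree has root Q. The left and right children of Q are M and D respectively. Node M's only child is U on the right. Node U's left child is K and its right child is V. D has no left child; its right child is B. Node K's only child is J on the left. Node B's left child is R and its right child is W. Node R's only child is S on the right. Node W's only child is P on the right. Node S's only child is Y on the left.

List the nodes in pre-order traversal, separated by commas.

Pre-order visits the node, then its left subtree, then its right subtree.
Visit Q.
At Q: go left to M.
  Visit M.
  At M: no left child.
  At M: go right to U.
    Visit U.
    At U: go left to K.
      Visit K.
      At K: go left to J.
        J is a leaf — visit J.
      At K: no right child.
    At U: go right to V.
      V is a leaf — visit V.
At Q: go right to D.
  Visit D.
  At D: no left child.
  At D: go right to B.
    Visit B.
    At B: go left to R.
      Visit R.
      At R: no left child.
      At R: go right to S.
        Visit S.
        At S: go left to Y.
          Y is a leaf — visit Y.
        At S: no right child.
    At B: go right to W.
      Visit W.
      At W: no left child.
      At W: go right to P.
        P is a leaf — visit P.

Q, M, U, K, J, V, D, B, R, S, Y, W, P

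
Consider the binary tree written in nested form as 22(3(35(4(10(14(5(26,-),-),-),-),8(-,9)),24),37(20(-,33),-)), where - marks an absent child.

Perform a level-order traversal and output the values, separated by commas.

22, 3, 37, 35, 24, 20, 4, 8, 33, 10, 9, 14, 5, 26

Level-order visits nodes level by level from the root, left to right within each level.
Level 0: 22
Level 1: 3, 37
Level 2: 35, 24, 20
Level 3: 4, 8, 33
Level 4: 10, 9
Level 5: 14
Level 6: 5
Level 7: 26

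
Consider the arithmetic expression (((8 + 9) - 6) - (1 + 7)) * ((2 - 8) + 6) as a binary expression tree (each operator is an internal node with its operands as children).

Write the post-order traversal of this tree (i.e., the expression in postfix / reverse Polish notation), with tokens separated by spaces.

Post-order on an expression tree gives postfix notation: for each operator, emit left operand, right operand, then the operator.

8 9 + 6 - 1 7 + - 2 8 - 6 + *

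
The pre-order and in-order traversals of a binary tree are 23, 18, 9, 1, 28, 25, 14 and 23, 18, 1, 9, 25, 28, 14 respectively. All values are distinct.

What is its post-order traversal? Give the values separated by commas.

The first element of pre-order is the root; it splits in-order into left and right subtrees.
Root 23: left subtree has 0 nodes { }, right has 6 {18, 1, 9, 25, 28, 14}.
  Root 18: left subtree has 0 nodes { }, right has 5 {1, 9, 25, 28, 14}.
    Root 9: left subtree has 1 node {1}, right has 3 {25, 28, 14}.
      Root 28: left subtree has 1 node {25}, right has 1 {14}.

1, 25, 14, 28, 9, 18, 23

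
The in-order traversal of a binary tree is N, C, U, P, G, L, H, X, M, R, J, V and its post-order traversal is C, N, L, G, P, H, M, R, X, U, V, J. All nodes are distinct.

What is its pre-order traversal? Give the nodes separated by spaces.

The last element of post-order is the root; it splits in-order into left and right subtrees.
Root J: left subtree has 10 nodes {N, C, U, P, G, L, H, X, M, R}, right has 1 {V}.
  Root U: left subtree has 2 nodes {N, C}, right has 7 {P, G, L, H, X, M, R}.
    Root N: left subtree has 0 nodes { }, right has 1 {C}.
    Root X: left subtree has 4 nodes {P, G, L, H}, right has 2 {M, R}.
      Root H: left subtree has 3 nodes {P, G, L}, right has 0 { }.
        Root P: left subtree has 0 nodes { }, right has 2 {G, L}.
          Root G: left subtree has 0 nodes { }, right has 1 {L}.
      Root R: left subtree has 1 node {M}, right has 0 { }.

J U N C X H P G L R M V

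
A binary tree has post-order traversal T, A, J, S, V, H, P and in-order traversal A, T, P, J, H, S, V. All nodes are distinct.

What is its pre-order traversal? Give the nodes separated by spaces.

The last element of post-order is the root; it splits in-order into left and right subtrees.
Root P: left subtree has 2 nodes {A, T}, right has 4 {J, H, S, V}.
  Root A: left subtree has 0 nodes { }, right has 1 {T}.
  Root H: left subtree has 1 node {J}, right has 2 {S, V}.
    Root V: left subtree has 1 node {S}, right has 0 { }.

P A T H J V S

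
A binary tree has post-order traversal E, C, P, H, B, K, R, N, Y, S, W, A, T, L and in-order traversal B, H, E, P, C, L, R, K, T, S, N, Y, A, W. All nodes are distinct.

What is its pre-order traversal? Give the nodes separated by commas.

The last element of post-order is the root; it splits in-order into left and right subtrees.
Root L: left subtree has 5 nodes {B, H, E, P, C}, right has 8 {R, K, T, S, N, Y, A, W}.
  Root B: left subtree has 0 nodes { }, right has 4 {H, E, P, C}.
    Root H: left subtree has 0 nodes { }, right has 3 {E, P, C}.
      Root P: left subtree has 1 node {E}, right has 1 {C}.
  Root T: left subtree has 2 nodes {R, K}, right has 5 {S, N, Y, A, W}.
    Root R: left subtree has 0 nodes { }, right has 1 {K}.
    Root A: left subtree has 3 nodes {S, N, Y}, right has 1 {W}.
      Root S: left subtree has 0 nodes { }, right has 2 {N, Y}.
        Root Y: left subtree has 1 node {N}, right has 0 { }.

L, B, H, P, E, C, T, R, K, A, S, Y, N, W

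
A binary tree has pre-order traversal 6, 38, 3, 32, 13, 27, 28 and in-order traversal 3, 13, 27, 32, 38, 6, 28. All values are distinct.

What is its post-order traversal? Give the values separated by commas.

The first element of pre-order is the root; it splits in-order into left and right subtrees.
Root 6: left subtree has 5 nodes {3, 13, 27, 32, 38}, right has 1 {28}.
  Root 38: left subtree has 4 nodes {3, 13, 27, 32}, right has 0 { }.
    Root 3: left subtree has 0 nodes { }, right has 3 {13, 27, 32}.
      Root 32: left subtree has 2 nodes {13, 27}, right has 0 { }.
        Root 13: left subtree has 0 nodes { }, right has 1 {27}.

27, 13, 32, 3, 38, 28, 6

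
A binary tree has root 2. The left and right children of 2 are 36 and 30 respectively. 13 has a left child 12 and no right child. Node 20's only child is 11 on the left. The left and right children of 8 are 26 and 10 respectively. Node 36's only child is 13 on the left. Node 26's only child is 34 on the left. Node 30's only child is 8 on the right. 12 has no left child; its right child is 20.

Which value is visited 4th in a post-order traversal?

Post-order visits the left subtree, then the right subtree, then the node.
At 2: go left to 36.
  At 36: go left to 13.
    At 13: go left to 12.
      At 12: no left child.
      At 12: go right to 20.
        At 20: go left to 11.
          11 is a leaf — visit 11.
        At 20: no right child.
        Visit 20.
      Visit 12.
    At 13: no right child.
    Visit 13.
  At 36: no right child.
  Visit 36.
At 2: go right to 30.
  At 30: no left child.
  At 30: go right to 8.
    At 8: go left to 26.
      At 26: go left to 34.
        34 is a leaf — visit 34.
      At 26: no right child.
      Visit 26.
    At 8: go right to 10.
      10 is a leaf — visit 10.
    Visit 8.
  Visit 30.
Visit 2.
Full post-order sequence: 11, 20, 12, 13, 36, 34, 26, 10, 8, 30, 2.

13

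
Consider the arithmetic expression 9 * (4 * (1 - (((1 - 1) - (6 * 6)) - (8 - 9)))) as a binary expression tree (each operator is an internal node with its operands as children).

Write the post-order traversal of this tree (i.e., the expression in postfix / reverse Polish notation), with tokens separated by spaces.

Post-order on an expression tree gives postfix notation: for each operator, emit left operand, right operand, then the operator.

9 4 1 1 1 - 6 6 * - 8 9 - - - * *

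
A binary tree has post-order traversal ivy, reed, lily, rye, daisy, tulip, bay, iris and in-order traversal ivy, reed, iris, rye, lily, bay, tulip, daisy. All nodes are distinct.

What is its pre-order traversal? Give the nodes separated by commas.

iris, reed, ivy, bay, rye, lily, tulip, daisy

The last element of post-order is the root; it splits in-order into left and right subtrees.
Root iris: left subtree has 2 nodes {ivy, reed}, right has 5 {rye, lily, bay, tulip, daisy}.
  Root reed: left subtree has 1 node {ivy}, right has 0 { }.
  Root bay: left subtree has 2 nodes {rye, lily}, right has 2 {tulip, daisy}.
    Root rye: left subtree has 0 nodes { }, right has 1 {lily}.
    Root tulip: left subtree has 0 nodes { }, right has 1 {daisy}.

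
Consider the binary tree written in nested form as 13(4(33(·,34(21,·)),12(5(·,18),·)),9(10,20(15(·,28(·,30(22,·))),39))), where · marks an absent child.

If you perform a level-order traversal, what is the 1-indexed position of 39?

11

Level-order visits nodes level by level from the root, left to right within each level.
Level 0: 13
Level 1: 4, 9
Level 2: 33, 12, 10, 20
Level 3: 34, 5, 15, 39
Level 4: 21, 18, 28
Level 5: 30
Level 6: 22
Full level-order sequence: 13, 4, 9, 33, 12, 10, 20, 34, 5, 15, 39, 21, 18, 28, 30, 22.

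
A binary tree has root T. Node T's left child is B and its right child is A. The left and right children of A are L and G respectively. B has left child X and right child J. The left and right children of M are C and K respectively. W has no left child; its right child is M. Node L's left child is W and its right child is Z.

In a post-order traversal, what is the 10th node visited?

Post-order visits the left subtree, then the right subtree, then the node.
At T: go left to B.
  At B: go left to X.
    X is a leaf — visit X.
  At B: go right to J.
    J is a leaf — visit J.
  Visit B.
At T: go right to A.
  At A: go left to L.
    At L: go left to W.
      At W: no left child.
      At W: go right to M.
        At M: go left to C.
          C is a leaf — visit C.
        At M: go right to K.
          K is a leaf — visit K.
        Visit M.
      Visit W.
    At L: go right to Z.
      Z is a leaf — visit Z.
    Visit L.
  At A: go right to G.
    G is a leaf — visit G.
  Visit A.
Visit T.
Full post-order sequence: X, J, B, C, K, M, W, Z, L, G, A, T.

G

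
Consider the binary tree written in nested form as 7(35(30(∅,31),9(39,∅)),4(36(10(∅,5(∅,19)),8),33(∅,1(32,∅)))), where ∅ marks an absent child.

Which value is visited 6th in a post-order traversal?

19

Post-order visits the left subtree, then the right subtree, then the node.
At 7: go left to 35.
  At 35: go left to 30.
    At 30: no left child.
    At 30: go right to 31.
      31 is a leaf — visit 31.
    Visit 30.
  At 35: go right to 9.
    At 9: go left to 39.
      39 is a leaf — visit 39.
    At 9: no right child.
    Visit 9.
  Visit 35.
At 7: go right to 4.
  At 4: go left to 36.
    At 36: go left to 10.
      At 10: no left child.
      At 10: go right to 5.
        At 5: no left child.
        At 5: go right to 19.
          19 is a leaf — visit 19.
        Visit 5.
      Visit 10.
    At 36: go right to 8.
      8 is a leaf — visit 8.
    Visit 36.
  At 4: go right to 33.
    At 33: no left child.
    At 33: go right to 1.
      At 1: go left to 32.
        32 is a leaf — visit 32.
      At 1: no right child.
      Visit 1.
    Visit 33.
  Visit 4.
Visit 7.
Full post-order sequence: 31, 30, 39, 9, 35, 19, 5, 10, 8, 36, 32, 1, 33, 4, 7.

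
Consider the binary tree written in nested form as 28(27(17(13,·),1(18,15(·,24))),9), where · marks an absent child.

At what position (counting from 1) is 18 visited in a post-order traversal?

Post-order visits the left subtree, then the right subtree, then the node.
At 28: go left to 27.
  At 27: go left to 17.
    At 17: go left to 13.
      13 is a leaf — visit 13.
    At 17: no right child.
    Visit 17.
  At 27: go right to 1.
    At 1: go left to 18.
      18 is a leaf — visit 18.
    At 1: go right to 15.
      At 15: no left child.
      At 15: go right to 24.
        24 is a leaf — visit 24.
      Visit 15.
    Visit 1.
  Visit 27.
At 28: go right to 9.
  9 is a leaf — visit 9.
Visit 28.
Full post-order sequence: 13, 17, 18, 24, 15, 1, 27, 9, 28.

3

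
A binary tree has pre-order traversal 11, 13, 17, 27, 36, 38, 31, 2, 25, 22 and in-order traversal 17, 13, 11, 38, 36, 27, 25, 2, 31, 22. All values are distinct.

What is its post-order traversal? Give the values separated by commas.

The first element of pre-order is the root; it splits in-order into left and right subtrees.
Root 11: left subtree has 2 nodes {17, 13}, right has 7 {38, 36, 27, 25, 2, 31, 22}.
  Root 13: left subtree has 1 node {17}, right has 0 { }.
  Root 27: left subtree has 2 nodes {38, 36}, right has 4 {25, 2, 31, 22}.
    Root 36: left subtree has 1 node {38}, right has 0 { }.
    Root 31: left subtree has 2 nodes {25, 2}, right has 1 {22}.
      Root 2: left subtree has 1 node {25}, right has 0 { }.

17, 13, 38, 36, 25, 2, 22, 31, 27, 11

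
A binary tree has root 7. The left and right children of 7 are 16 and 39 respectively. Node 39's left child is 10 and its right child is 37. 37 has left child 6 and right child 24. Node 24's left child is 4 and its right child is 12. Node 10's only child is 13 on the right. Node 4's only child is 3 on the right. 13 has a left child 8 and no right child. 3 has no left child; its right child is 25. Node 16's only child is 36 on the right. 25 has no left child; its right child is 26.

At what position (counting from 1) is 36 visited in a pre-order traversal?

Pre-order visits the node, then its left subtree, then its right subtree.
Visit 7.
At 7: go left to 16.
  Visit 16.
  At 16: no left child.
  At 16: go right to 36.
    36 is a leaf — visit 36.
At 7: go right to 39.
  Visit 39.
  At 39: go left to 10.
    Visit 10.
    At 10: no left child.
    At 10: go right to 13.
      Visit 13.
      At 13: go left to 8.
        8 is a leaf — visit 8.
      At 13: no right child.
  At 39: go right to 37.
    Visit 37.
    At 37: go left to 6.
      6 is a leaf — visit 6.
    At 37: go right to 24.
      Visit 24.
      At 24: go left to 4.
        Visit 4.
        At 4: no left child.
        At 4: go right to 3.
          Visit 3.
          At 3: no left child.
          At 3: go right to 25.
            Visit 25.
            At 25: no left child.
            At 25: go right to 26.
              26 is a leaf — visit 26.
      At 24: go right to 12.
        12 is a leaf — visit 12.
Full pre-order sequence: 7, 16, 36, 39, 10, 13, 8, 37, 6, 24, 4, 3, 25, 26, 12.

3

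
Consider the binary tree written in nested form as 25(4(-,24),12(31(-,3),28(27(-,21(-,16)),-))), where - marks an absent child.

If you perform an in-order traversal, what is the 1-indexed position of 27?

7

In-order visits the left subtree, then the node, then the right subtree.
At 25: go left to 4.
  At 4: no left child.
  Visit 4.
  At 4: go right to 24.
    24 is a leaf — visit 24.
Visit 25.
At 25: go right to 12.
  At 12: go left to 31.
    At 31: no left child.
    Visit 31.
    At 31: go right to 3.
      3 is a leaf — visit 3.
  Visit 12.
  At 12: go right to 28.
    At 28: go left to 27.
      At 27: no left child.
      Visit 27.
      At 27: go right to 21.
        At 21: no left child.
        Visit 21.
        At 21: go right to 16.
          16 is a leaf — visit 16.
    Visit 28.
    At 28: no right child.
Full in-order sequence: 4, 24, 25, 31, 3, 12, 27, 21, 16, 28.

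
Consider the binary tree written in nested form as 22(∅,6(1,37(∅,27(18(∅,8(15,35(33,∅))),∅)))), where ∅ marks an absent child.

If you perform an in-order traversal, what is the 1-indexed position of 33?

8

In-order visits the left subtree, then the node, then the right subtree.
At 22: no left child.
Visit 22.
At 22: go right to 6.
  At 6: go left to 1.
    1 is a leaf — visit 1.
  Visit 6.
  At 6: go right to 37.
    At 37: no left child.
    Visit 37.
    At 37: go right to 27.
      At 27: go left to 18.
        At 18: no left child.
        Visit 18.
        At 18: go right to 8.
          At 8: go left to 15.
            15 is a leaf — visit 15.
          Visit 8.
          At 8: go right to 35.
            At 35: go left to 33.
              33 is a leaf — visit 33.
            Visit 35.
            At 35: no right child.
      Visit 27.
      At 27: no right child.
Full in-order sequence: 22, 1, 6, 37, 18, 15, 8, 33, 35, 27.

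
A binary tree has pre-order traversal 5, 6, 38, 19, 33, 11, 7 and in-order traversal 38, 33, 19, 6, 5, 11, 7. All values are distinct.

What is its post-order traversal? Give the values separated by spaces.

33 19 38 6 7 11 5

The first element of pre-order is the root; it splits in-order into left and right subtrees.
Root 5: left subtree has 4 nodes {38, 33, 19, 6}, right has 2 {11, 7}.
  Root 6: left subtree has 3 nodes {38, 33, 19}, right has 0 { }.
    Root 38: left subtree has 0 nodes { }, right has 2 {33, 19}.
      Root 19: left subtree has 1 node {33}, right has 0 { }.
  Root 11: left subtree has 0 nodes { }, right has 1 {7}.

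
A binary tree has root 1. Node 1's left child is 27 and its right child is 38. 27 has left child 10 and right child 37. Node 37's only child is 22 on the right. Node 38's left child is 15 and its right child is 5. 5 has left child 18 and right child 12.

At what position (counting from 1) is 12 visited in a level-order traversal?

Level-order visits nodes level by level from the root, left to right within each level.
Level 0: 1
Level 1: 27, 38
Level 2: 10, 37, 15, 5
Level 3: 22, 18, 12
Full level-order sequence: 1, 27, 38, 10, 37, 15, 5, 22, 18, 12.

10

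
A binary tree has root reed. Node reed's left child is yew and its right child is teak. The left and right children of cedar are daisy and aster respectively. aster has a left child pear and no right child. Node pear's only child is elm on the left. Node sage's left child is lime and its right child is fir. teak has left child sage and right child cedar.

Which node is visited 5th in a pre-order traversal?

lime

Pre-order visits the node, then its left subtree, then its right subtree.
Visit reed.
At reed: go left to yew.
  yew is a leaf — visit yew.
At reed: go right to teak.
  Visit teak.
  At teak: go left to sage.
    Visit sage.
    At sage: go left to lime.
      lime is a leaf — visit lime.
    At sage: go right to fir.
      fir is a leaf — visit fir.
  At teak: go right to cedar.
    Visit cedar.
    At cedar: go left to daisy.
      daisy is a leaf — visit daisy.
    At cedar: go right to aster.
      Visit aster.
      At aster: go left to pear.
        Visit pear.
        At pear: go left to elm.
          elm is a leaf — visit elm.
        At pear: no right child.
      At aster: no right child.
Full pre-order sequence: reed, yew, teak, sage, lime, fir, cedar, daisy, aster, pear, elm.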